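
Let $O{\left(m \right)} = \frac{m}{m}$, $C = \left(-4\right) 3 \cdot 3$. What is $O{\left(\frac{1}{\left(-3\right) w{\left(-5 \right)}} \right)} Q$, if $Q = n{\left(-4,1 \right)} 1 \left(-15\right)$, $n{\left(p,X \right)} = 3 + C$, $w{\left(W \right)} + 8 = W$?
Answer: $495$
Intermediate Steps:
$w{\left(W \right)} = -8 + W$
$C = -36$ ($C = \left(-12\right) 3 = -36$)
$n{\left(p,X \right)} = -33$ ($n{\left(p,X \right)} = 3 - 36 = -33$)
$O{\left(m \right)} = 1$
$Q = 495$ ($Q = \left(-33\right) 1 \left(-15\right) = \left(-33\right) \left(-15\right) = 495$)
$O{\left(\frac{1}{\left(-3\right) w{\left(-5 \right)}} \right)} Q = 1 \cdot 495 = 495$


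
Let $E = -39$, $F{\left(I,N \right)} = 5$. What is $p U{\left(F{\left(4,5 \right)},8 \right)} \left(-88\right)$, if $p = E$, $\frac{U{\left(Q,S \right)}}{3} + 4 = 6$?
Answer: $20592$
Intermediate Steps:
$U{\left(Q,S \right)} = 6$ ($U{\left(Q,S \right)} = -12 + 3 \cdot 6 = -12 + 18 = 6$)
$p = -39$
$p U{\left(F{\left(4,5 \right)},8 \right)} \left(-88\right) = \left(-39\right) 6 \left(-88\right) = \left(-234\right) \left(-88\right) = 20592$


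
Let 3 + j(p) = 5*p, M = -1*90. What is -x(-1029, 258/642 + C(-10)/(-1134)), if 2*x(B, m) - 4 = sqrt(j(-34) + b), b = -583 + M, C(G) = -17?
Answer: -2 - 3*I*sqrt(94)/2 ≈ -2.0 - 14.543*I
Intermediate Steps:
M = -90
j(p) = -3 + 5*p
b = -673 (b = -583 - 90 = -673)
x(B, m) = 2 + 3*I*sqrt(94)/2 (x(B, m) = 2 + sqrt((-3 + 5*(-34)) - 673)/2 = 2 + sqrt((-3 - 170) - 673)/2 = 2 + sqrt(-173 - 673)/2 = 2 + sqrt(-846)/2 = 2 + (3*I*sqrt(94))/2 = 2 + 3*I*sqrt(94)/2)
-x(-1029, 258/642 + C(-10)/(-1134)) = -(2 + 3*I*sqrt(94)/2) = -2 - 3*I*sqrt(94)/2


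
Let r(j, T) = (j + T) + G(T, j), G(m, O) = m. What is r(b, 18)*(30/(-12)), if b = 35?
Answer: -355/2 ≈ -177.50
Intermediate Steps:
r(j, T) = j + 2*T (r(j, T) = (j + T) + T = (T + j) + T = j + 2*T)
r(b, 18)*(30/(-12)) = (35 + 2*18)*(30/(-12)) = (35 + 36)*(30*(-1/12)) = 71*(-5/2) = -355/2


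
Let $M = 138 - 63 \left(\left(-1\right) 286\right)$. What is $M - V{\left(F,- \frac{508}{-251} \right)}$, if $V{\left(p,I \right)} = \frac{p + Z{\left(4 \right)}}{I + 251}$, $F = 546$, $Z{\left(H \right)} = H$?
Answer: $\frac{1152931354}{63509} \approx 18154.0$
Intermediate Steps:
$V{\left(p,I \right)} = \frac{4 + p}{251 + I}$ ($V{\left(p,I \right)} = \frac{p + 4}{I + 251} = \frac{4 + p}{251 + I}$)
$M = 18156$ ($M = 138 - -18018 = 138 + 18018 = 18156$)
$M - V{\left(F,- \frac{508}{-251} \right)} = 18156 - \frac{4 + 546}{251 - \frac{508}{-251}} = 18156 - \frac{1}{251 - - \frac{508}{251}} \cdot 550 = 18156 - \frac{1}{251 + \frac{508}{251}} \cdot 550 = 18156 - \frac{1}{\frac{63509}{251}} \cdot 550 = 18156 - \frac{251}{63509} \cdot 550 = 18156 - \frac{138050}{63509} = \frac{1152931354}{63509}$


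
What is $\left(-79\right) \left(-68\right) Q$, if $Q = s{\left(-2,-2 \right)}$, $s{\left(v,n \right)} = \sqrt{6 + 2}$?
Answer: $10744 \sqrt{2} \approx 15194.0$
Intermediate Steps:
$s{\left(v,n \right)} = 2 \sqrt{2}$ ($s{\left(v,n \right)} = \sqrt{8} = 2 \sqrt{2}$)
$Q = 2 \sqrt{2} \approx 2.8284$
$\left(-79\right) \left(-68\right) Q = \left(-79\right) \left(-68\right) 2 \sqrt{2} = 5372 \cdot 2 \sqrt{2} = 10744 \sqrt{2}$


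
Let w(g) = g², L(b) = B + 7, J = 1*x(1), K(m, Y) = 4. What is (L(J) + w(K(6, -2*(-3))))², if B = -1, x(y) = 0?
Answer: 484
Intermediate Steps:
J = 0 (J = 1*0 = 0)
L(b) = 6 (L(b) = -1 + 7 = 6)
(L(J) + w(K(6, -2*(-3))))² = (6 + 4²)² = (6 + 16)² = 22² = 484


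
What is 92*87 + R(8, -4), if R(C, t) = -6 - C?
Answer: 7990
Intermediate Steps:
92*87 + R(8, -4) = 92*87 + (-6 - 1*8) = 8004 + (-6 - 8) = 8004 - 14 = 7990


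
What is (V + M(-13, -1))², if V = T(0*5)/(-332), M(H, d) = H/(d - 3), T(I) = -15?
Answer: 299209/27556 ≈ 10.858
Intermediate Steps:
M(H, d) = H/(-3 + d)
V = 15/332 (V = -15/(-332) = -15*(-1/332) = 15/332 ≈ 0.045181)
(V + M(-13, -1))² = (15/332 - 13/(-3 - 1))² = (15/332 - 13/(-4))² = (15/332 - 13*(-¼))² = (15/332 + 13/4)² = (547/166)² = 299209/27556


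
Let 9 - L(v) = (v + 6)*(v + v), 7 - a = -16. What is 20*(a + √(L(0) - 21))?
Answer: 460 + 40*I*√3 ≈ 460.0 + 69.282*I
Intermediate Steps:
a = 23 (a = 7 - 1*(-16) = 7 + 16 = 23)
L(v) = 9 - 2*v*(6 + v) (L(v) = 9 - (v + 6)*(v + v) = 9 - (6 + v)*2*v = 9 - 2*v*(6 + v))
20*(a + √(L(0) - 21)) = 20*(23 + √((9 - 12*0 - 2*0²) - 21)) = 20*(23 + √((9 + 0 - 2*0) - 21)) = 20*(23 + √((9 + 0 + 0) - 21)) = 20*(23 + √(9 - 21)) = 20*(23 + √(-12)) = 20*(23 + 2*I*√3) = 460 + 40*I*√3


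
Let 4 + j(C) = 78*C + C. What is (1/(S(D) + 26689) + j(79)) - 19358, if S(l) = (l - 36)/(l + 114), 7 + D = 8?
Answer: -8054194617/613840 ≈ -13121.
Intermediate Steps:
j(C) = -4 + 79*C (j(C) = -4 + (78*C + C) = -4 + 79*C)
D = 1 (D = -7 + 8 = 1)
S(l) = (-36 + l)/(114 + l)
(1/(S(D) + 26689) + j(79)) - 19358 = (1/((-36 + 1)/(114 + 1) + 26689) + (-4 + 79*79)) - 19358 = (1/(-35/115 + 26689) + (-4 + 6241)) - 19358 = (1/((1/115)*(-35) + 26689) + 6237) - 19358 = (1/(-7/23 + 26689) + 6237) - 19358 = (1/(613840/23) + 6237) - 19358 = (23/613840 + 6237) - 19358 = 3828520103/613840 - 19358 = -8054194617/613840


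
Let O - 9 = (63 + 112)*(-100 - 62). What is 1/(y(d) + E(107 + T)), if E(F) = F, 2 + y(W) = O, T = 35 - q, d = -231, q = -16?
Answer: -1/28185 ≈ -3.5480e-5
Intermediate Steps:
T = 51 (T = 35 - 1*(-16) = 35 + 16 = 51)
O = -28341 (O = 9 + (63 + 112)*(-100 - 62) = 9 + 175*(-162) = 9 - 28350 = -28341)
y(W) = -28343 (y(W) = -2 - 28341 = -28343)
1/(y(d) + E(107 + T)) = 1/(-28343 + (107 + 51)) = 1/(-28343 + 158) = 1/(-28185) = -1/28185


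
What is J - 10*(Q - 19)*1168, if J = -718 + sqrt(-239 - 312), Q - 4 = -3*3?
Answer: 279602 + I*sqrt(551) ≈ 2.796e+5 + 23.473*I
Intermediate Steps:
Q = -5 (Q = 4 - 3*3 = 4 - 9 = -5)
J = -718 + I*sqrt(551) (J = -718 + sqrt(-551) = -718 + I*sqrt(551) ≈ -718.0 + 23.473*I)
J - 10*(Q - 19)*1168 = (-718 + I*sqrt(551)) - 10*(-5 - 19)*1168 = (-718 + I*sqrt(551)) - 10*(-24)*1168 = (-718 + I*sqrt(551)) + 240*1168 = (-718 + I*sqrt(551)) + 280320 = 279602 + I*sqrt(551)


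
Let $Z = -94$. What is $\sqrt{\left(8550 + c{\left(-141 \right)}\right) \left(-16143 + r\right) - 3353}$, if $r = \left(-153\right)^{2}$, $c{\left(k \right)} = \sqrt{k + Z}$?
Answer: $\sqrt{62120947 + 7266 i \sqrt{235}} \approx 7881.7 + 7.07 i$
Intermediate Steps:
$c{\left(k \right)} = \sqrt{-94 + k}$ ($c{\left(k \right)} = \sqrt{k - 94} = \sqrt{-94 + k}$)
$r = 23409$
$\sqrt{\left(8550 + c{\left(-141 \right)}\right) \left(-16143 + r\right) - 3353} = \sqrt{\left(8550 + \sqrt{-94 - 141}\right) \left(-16143 + 23409\right) - 3353} = \sqrt{\left(8550 + \sqrt{-235}\right) 7266 + \left(-5942 + 2589\right)} = \sqrt{\left(8550 + i \sqrt{235}\right) 7266 - 3353} = \sqrt{\left(62124300 + 7266 i \sqrt{235}\right) - 3353} = \sqrt{62120947 + 7266 i \sqrt{235}}$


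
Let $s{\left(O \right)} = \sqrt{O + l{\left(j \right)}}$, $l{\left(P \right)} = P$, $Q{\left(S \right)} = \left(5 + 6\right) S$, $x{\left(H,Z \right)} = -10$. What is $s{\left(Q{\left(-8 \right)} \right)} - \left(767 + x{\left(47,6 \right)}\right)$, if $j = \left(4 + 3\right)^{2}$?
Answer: $-757 + i \sqrt{39} \approx -757.0 + 6.245 i$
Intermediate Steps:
$Q{\left(S \right)} = 11 S$
$j = 49$ ($j = 7^{2} = 49$)
$s{\left(O \right)} = \sqrt{49 + O}$ ($s{\left(O \right)} = \sqrt{O + 49} = \sqrt{49 + O}$)
$s{\left(Q{\left(-8 \right)} \right)} - \left(767 + x{\left(47,6 \right)}\right) = \sqrt{49 + 11 \left(-8\right)} - 757 = \sqrt{49 - 88} + \left(-767 + 10\right) = \sqrt{-39} - 757 = i \sqrt{39} - 757 = -757 + i \sqrt{39}$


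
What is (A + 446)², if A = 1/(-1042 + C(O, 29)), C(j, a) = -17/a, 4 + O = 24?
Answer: 181839318617961/914155225 ≈ 1.9892e+5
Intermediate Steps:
O = 20 (O = -4 + 24 = 20)
A = -29/30235 (A = 1/(-1042 - 17/29) = 1/(-30235/29) = -29/30235 ≈ -0.00095915)
(A + 446)² = (-29/30235 + 446)² = (13484781/30235)² = 181839318617961/914155225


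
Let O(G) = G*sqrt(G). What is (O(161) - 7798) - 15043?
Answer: -22841 + 161*sqrt(161) ≈ -20798.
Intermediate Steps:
O(G) = G**(3/2)
(O(161) - 7798) - 15043 = (161**(3/2) - 7798) - 15043 = (161*sqrt(161) - 7798) - 15043 = (-7798 + 161*sqrt(161)) - 15043 = -22841 + 161*sqrt(161)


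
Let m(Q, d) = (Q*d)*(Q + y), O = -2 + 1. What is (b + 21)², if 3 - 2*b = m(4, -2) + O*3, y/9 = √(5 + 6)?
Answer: 15856 + 2880*√11 ≈ 25408.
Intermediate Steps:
O = -1
y = 9*√11 (y = 9*√(5 + 6) = 9*√11 ≈ 29.850)
m(Q, d) = Q*d*(Q + 9*√11) (m(Q, d) = (Q*d)*(Q + 9*√11) = Q*d*(Q + 9*√11))
b = 19 + 36*√11 (b = 3/2 - (4*(-2)*(4 + 9*√11) - 1*3)/2 = 3/2 - ((-32 - 72*√11) - 3)/2 = 3/2 - (-35 - 72*√11)/2 = 3/2 + (35/2 + 36*√11) = 19 + 36*√11 ≈ 138.40)
(b + 21)² = ((19 + 36*√11) + 21)² = (40 + 36*√11)²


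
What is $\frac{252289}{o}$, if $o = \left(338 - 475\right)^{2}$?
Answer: $\frac{252289}{18769} \approx 13.442$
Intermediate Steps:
$o = 18769$ ($o = \left(-137\right)^{2} = 18769$)
$\frac{252289}{o} = \frac{252289}{18769}$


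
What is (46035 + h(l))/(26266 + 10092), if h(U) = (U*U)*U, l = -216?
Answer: -10031661/36358 ≈ -275.91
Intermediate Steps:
h(U) = U³ (h(U) = U²*U = U³)
(46035 + h(l))/(26266 + 10092) = (46035 + (-216)³)/(26266 + 10092) = (46035 - 10077696)/36358 = -10031661*1/36358 = -10031661/36358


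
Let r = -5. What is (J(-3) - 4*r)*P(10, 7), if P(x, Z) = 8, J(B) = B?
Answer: 136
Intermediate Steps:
(J(-3) - 4*r)*P(10, 7) = (-3 - 4*(-5))*8 = (-3 + 20)*8 = 17*8 = 136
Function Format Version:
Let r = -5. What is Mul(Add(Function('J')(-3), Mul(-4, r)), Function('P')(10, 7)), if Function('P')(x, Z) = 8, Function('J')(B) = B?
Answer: 136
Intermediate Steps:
Mul(Add(Function('J')(-3), Mul(-4, r)), Function('P')(10, 7)) = Mul(Add(-3, Mul(-4, -5)), 8) = Mul(Add(-3, 20), 8) = Mul(17, 8) = 136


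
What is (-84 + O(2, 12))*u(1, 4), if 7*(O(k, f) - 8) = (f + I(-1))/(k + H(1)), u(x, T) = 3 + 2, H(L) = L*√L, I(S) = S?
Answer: -7925/21 ≈ -377.38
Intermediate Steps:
H(L) = L^(3/2)
u(x, T) = 5
O(k, f) = 8 + (-1 + f)/(7*(1 + k)) (O(k, f) = 8 + ((f - 1)/(k + 1^(3/2)))/7 = 8 + ((-1 + f)/(k + 1))/7 = 8 + ((-1 + f)/(1 + k))/7 = 8 + (-1 + f)/(7*(1 + k)))
(-84 + O(2, 12))*u(1, 4) = (-84 + (55 + 12 + 56*2)/(7*(1 + 2)))*5 = (-84 + (⅐)*(55 + 12 + 112)/3)*5 = (-84 + (⅐)*(⅓)*179)*5 = (-84 + 179/21)*5 = -1585/21*5 = -7925/21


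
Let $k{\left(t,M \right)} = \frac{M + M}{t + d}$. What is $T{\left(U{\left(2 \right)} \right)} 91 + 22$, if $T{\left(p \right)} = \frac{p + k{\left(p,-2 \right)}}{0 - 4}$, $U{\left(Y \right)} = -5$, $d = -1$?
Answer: $\frac{1447}{12} \approx 120.58$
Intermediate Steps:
$k{\left(t,M \right)} = \frac{2 M}{-1 + t}$ ($k{\left(t,M \right)} = \frac{M + M}{t - 1} = \frac{2 M}{-1 + t}$)
$T{\left(p \right)} = \frac{1}{-1 + p} - \frac{p}{4}$ ($T{\left(p \right)} = \frac{p + 2 \left(-2\right) \frac{1}{-1 + p}}{0 - 4} = \frac{p - \frac{4}{-1 + p}}{-4} = \left(p - \frac{4}{-1 + p}\right) \left(- \frac{1}{4}\right) = \frac{1}{-1 + p} - \frac{p}{4}$)
$T{\left(U{\left(2 \right)} \right)} 91 + 22 = \frac{4 - - 5 \left(-1 - 5\right)}{4 \left(-1 - 5\right)} 91 + 22 = \frac{4 - \left(-5\right) \left(-6\right)}{4 \left(-6\right)} 91 + 22 = \frac{1}{4} \left(- \frac{1}{6}\right) \left(4 - 30\right) 91 + 22 = \frac{1}{4} \left(- \frac{1}{6}\right) \left(-26\right) 91 + 22 = \frac{13}{12} \cdot 91 + 22 = \frac{1183}{12} + 22 = \frac{1447}{12}$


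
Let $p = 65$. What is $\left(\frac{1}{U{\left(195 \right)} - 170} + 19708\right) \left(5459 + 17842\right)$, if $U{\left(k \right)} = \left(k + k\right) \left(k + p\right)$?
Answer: $\frac{46486446636141}{101230} \approx 4.5922 \cdot 10^{8}$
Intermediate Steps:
$U{\left(k \right)} = 2 k \left(65 + k\right)$ ($U{\left(k \right)} = \left(k + k\right) \left(k + 65\right) = 2 k \left(65 + k\right)$)
$\left(\frac{1}{U{\left(195 \right)} - 170} + 19708\right) \left(5459 + 17842\right) = \left(\frac{1}{2 \cdot 195 \left(65 + 195\right) - 170} + 19708\right) \left(5459 + 17842\right) = \left(\frac{1}{2 \cdot 195 \cdot 260 - 170} + 19708\right) 23301 = \left(\frac{1}{101400 - 170} + 19708\right) 23301 = \left(\frac{1}{101230} + 19708\right) 23301 = \frac{1995040841}{101230} \cdot 23301 = \frac{46486446636141}{101230}$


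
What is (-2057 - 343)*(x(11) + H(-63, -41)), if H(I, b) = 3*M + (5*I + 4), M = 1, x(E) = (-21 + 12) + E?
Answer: 734400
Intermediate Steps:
x(E) = -9 + E
H(I, b) = 7 + 5*I (H(I, b) = 3*1 + (5*I + 4) = 3 + (4 + 5*I) = 7 + 5*I)
(-2057 - 343)*(x(11) + H(-63, -41)) = (-2057 - 343)*((-9 + 11) + (7 + 5*(-63))) = -2400*(2 + (7 - 315)) = -2400*(2 - 308) = -2400*(-306) = 734400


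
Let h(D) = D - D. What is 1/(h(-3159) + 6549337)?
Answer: 1/6549337 ≈ 1.5269e-7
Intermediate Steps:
h(D) = 0
1/(h(-3159) + 6549337) = 1/(0 + 6549337) = 1/6549337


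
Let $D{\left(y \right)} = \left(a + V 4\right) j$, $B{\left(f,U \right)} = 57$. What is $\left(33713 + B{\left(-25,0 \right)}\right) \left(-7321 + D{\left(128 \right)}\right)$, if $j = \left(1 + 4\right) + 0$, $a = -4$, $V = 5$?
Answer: $-244528570$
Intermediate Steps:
$j = 5$ ($j = 5 + 0 = 5$)
$D{\left(y \right)} = 80$ ($D{\left(y \right)} = \left(-4 + 5 \cdot 4\right) 5 = \left(-4 + 20\right) 5 = 16 \cdot 5 = 80$)
$\left(33713 + B{\left(-25,0 \right)}\right) \left(-7321 + D{\left(128 \right)}\right) = \left(33713 + 57\right) \left(-7321 + 80\right) = 33770 \left(-7241\right) = -244528570$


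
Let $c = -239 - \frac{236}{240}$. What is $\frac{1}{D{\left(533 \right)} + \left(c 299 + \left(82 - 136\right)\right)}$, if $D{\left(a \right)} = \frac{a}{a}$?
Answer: $- \frac{60}{4308481} \approx -1.3926 \cdot 10^{-5}$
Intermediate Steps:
$D{\left(a \right)} = 1$
$c = - \frac{14399}{60}$ ($c = -239 - 236 \cdot \frac{1}{240} = -239 - \frac{59}{60} = - \frac{14399}{60} \approx -239.98$)
$\frac{1}{D{\left(533 \right)} + \left(c 299 + \left(82 - 136\right)\right)} = \frac{1}{1 + \left(\left(- \frac{14399}{60}\right) 299 + \left(82 - 136\right)\right)} = \frac{1}{1 - \frac{4308541}{60}} = \frac{1}{- \frac{4308481}{60}} = - \frac{60}{4308481}$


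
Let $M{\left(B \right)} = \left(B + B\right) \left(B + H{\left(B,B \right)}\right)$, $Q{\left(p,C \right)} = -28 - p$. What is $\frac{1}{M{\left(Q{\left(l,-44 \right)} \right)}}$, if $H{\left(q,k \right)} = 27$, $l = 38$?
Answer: $\frac{1}{5148} \approx 0.00019425$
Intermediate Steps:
$M{\left(B \right)} = 2 B \left(27 + B\right)$ ($M{\left(B \right)} = \left(B + B\right) \left(B + 27\right) = 2 B \left(27 + B\right)$)
$\frac{1}{M{\left(Q{\left(l,-44 \right)} \right)}} = \frac{1}{2 \left(-28 - 38\right) \left(27 - 66\right)} = \frac{1}{2 \left(-66\right) \left(27 - 66\right)} = \frac{1}{2 \left(-66\right) \left(-39\right)} = \frac{1}{5148}$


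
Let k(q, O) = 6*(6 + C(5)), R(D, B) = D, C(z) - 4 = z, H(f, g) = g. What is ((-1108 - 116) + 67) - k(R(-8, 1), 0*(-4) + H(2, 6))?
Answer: -1247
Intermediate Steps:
C(z) = 4 + z
k(q, O) = 90 (k(q, O) = 6*(6 + (4 + 5)) = 6*(6 + 9) = 6*15 = 90)
((-1108 - 116) + 67) - k(R(-8, 1), 0*(-4) + H(2, 6)) = ((-1108 - 116) + 67) - 1*90 = (-1224 + 67) - 90 = -1157 - 90 = -1247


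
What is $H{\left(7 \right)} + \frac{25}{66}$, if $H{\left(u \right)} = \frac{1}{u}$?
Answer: $\frac{241}{462} \approx 0.52164$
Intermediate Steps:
$H{\left(7 \right)} + \frac{25}{66} = \frac{1}{7} + \frac{25}{66} = \frac{241}{462}$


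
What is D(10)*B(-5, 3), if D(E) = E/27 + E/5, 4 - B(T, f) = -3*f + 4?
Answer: 64/3 ≈ 21.333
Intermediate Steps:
B(T, f) = 3*f (B(T, f) = 4 - (-3*f + 4) = 4 - (4 - 3*f) = 4 + (-4 + 3*f) = 3*f)
D(E) = 32*E/135 (D(E) = E*(1/27) + E*(⅕) = E/27 + E/5 = 32*E/135)
D(10)*B(-5, 3) = ((32/135)*10)*(3*3) = (64/27)*9 = 64/3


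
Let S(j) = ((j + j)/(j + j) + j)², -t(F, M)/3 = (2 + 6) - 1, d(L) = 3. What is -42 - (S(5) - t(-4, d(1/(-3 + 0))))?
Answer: -99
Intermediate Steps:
t(F, M) = -21 (t(F, M) = -3*((2 + 6) - 1) = -3*(8 - 1) = -3*7 = -21)
S(j) = (1 + j)² (S(j) = ((2*j)/((2*j)) + j)² = ((2*j)*(1/(2*j)) + j)² = (1 + j)²)
-42 - (S(5) - t(-4, d(1/(-3 + 0)))) = -42 - ((1 + 5)² - 1*(-21)) = -42 - (6² + 21) = -42 - (36 + 21) = -42 - 1*57 = -42 - 57 = -99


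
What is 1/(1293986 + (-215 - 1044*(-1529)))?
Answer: 1/2890047 ≈ 3.4601e-7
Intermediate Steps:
1/(1293986 + (-215 - 1044*(-1529))) = 1/(1293986 + (-215 + 1596276)) = 1/(1293986 + 1596061) = 1/2890047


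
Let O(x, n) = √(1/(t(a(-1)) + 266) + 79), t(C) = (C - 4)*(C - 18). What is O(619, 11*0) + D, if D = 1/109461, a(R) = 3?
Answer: 1/109461 + 10*√62382/281 ≈ 8.8884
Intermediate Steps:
t(C) = (-18 + C)*(-4 + C) (t(C) = (-4 + C)*(-18 + C) = (-18 + C)*(-4 + C))
D = 1/109461 ≈ 9.1357e-6
O(x, n) = 10*√62382/281 (O(x, n) = √(1/((72 + 3² - 22*3) + 266) + 79) = √(1/((72 + 9 - 66) + 266) + 79) = √(1/(15 + 266) + 79) = √(1/281 + 79) = √(22200/281) = 10*√62382/281)
O(619, 11*0) + D = 10*√62382/281 + 1/109461 = 1/109461 + 10*√62382/281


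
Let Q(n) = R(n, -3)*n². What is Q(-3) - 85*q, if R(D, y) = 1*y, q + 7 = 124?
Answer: -9972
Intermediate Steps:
q = 117 (q = -7 + 124 = 117)
R(D, y) = y
Q(n) = -3*n²
Q(-3) - 85*q = -3*(-3)² - 85*117 = -3*9 - 9945 = -27 - 9945 = -9972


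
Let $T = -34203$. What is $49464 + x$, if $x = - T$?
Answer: $83667$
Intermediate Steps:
$x = 34203$ ($x = \left(-1\right) \left(-34203\right) = 34203$)
$49464 + x = 49464 + 34203 = 83667$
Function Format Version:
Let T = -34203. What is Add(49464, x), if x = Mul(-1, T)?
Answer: 83667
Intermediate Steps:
x = 34203 (x = Mul(-1, -34203) = 34203)
Add(49464, x) = Add(49464, 34203) = 83667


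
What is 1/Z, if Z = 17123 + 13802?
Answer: 1/30925 ≈ 3.2336e-5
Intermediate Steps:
Z = 30925
1/Z = 1/30925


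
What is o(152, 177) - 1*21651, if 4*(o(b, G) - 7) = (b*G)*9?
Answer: 38890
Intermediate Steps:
o(b, G) = 7 + 9*G*b/4 (o(b, G) = 7 + ((b*G)*9)/4 = 7 + ((G*b)*9)/4 = 7 + (9*G*b)/4 = 7 + 9*G*b/4)
o(152, 177) - 1*21651 = (7 + (9/4)*177*152) - 1*21651 = (7 + 60534) - 21651 = 60541 - 21651 = 38890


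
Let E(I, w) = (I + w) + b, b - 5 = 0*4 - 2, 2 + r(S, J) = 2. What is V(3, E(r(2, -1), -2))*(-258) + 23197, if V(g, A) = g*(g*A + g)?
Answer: 18553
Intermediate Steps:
r(S, J) = 0 (r(S, J) = -2 + 2 = 0)
b = 3 (b = 5 + (0*4 - 2) = 5 + (0 - 2) = 5 - 2 = 3)
E(I, w) = 3 + I + w (E(I, w) = (I + w) + 3 = 3 + I + w)
V(g, A) = g*(g + A*g) (V(g, A) = g*(A*g + g) = g*(g + A*g))
V(3, E(r(2, -1), -2))*(-258) + 23197 = (3**2*(1 + (3 + 0 - 2)))*(-258) + 23197 = (9*(1 + 1))*(-258) + 23197 = (9*2)*(-258) + 23197 = 18*(-258) + 23197 = -4644 + 23197 = 18553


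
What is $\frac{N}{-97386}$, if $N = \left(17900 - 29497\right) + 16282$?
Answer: $- \frac{4685}{97386} \approx -0.048108$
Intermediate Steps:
$N = 4685$ ($N = -11597 + 16282 = 4685$)
$\frac{N}{-97386} = \frac{4685}{-97386} = 4685 \left(- \frac{1}{97386}\right) = - \frac{4685}{97386}$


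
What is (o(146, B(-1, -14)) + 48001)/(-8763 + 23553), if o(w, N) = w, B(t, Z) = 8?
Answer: 16049/4930 ≈ 3.2554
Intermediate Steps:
(o(146, B(-1, -14)) + 48001)/(-8763 + 23553) = (146 + 48001)/(-8763 + 23553) = 48147/14790 = 48147*(1/14790) = 16049/4930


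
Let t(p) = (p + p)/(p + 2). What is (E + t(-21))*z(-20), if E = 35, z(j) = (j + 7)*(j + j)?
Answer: 367640/19 ≈ 19349.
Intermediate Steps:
t(p) = 2*p/(2 + p) (t(p) = (2*p)/(2 + p) = 2*p/(2 + p))
z(j) = 2*j*(7 + j) (z(j) = (7 + j)*(2*j) = 2*j*(7 + j))
(E + t(-21))*z(-20) = (35 + 2*(-21)/(2 - 21))*(2*(-20)*(7 - 20)) = (35 + 2*(-21)/(-19))*(2*(-20)*(-13)) = (35 + 2*(-21)*(-1/19))*520 = (35 + 42/19)*520 = (707/19)*520 = 367640/19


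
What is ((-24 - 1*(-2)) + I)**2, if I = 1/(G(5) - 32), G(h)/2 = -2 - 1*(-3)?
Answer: 436921/900 ≈ 485.47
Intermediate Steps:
G(h) = 2 (G(h) = 2*(-2 - 1*(-3)) = 2*(-2 + 3) = 2*1 = 2)
I = -1/30 (I = 1/(2 - 32) = 1/(-30) = -1/30 ≈ -0.033333)
((-24 - 1*(-2)) + I)**2 = ((-24 - 1*(-2)) - 1/30)**2 = ((-24 + 2) - 1/30)**2 = (-22 - 1/30)**2 = (-661/30)**2 = 436921/900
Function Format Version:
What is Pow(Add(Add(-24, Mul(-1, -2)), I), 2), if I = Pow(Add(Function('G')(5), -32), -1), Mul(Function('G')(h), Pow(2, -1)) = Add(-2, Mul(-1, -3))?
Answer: Rational(436921, 900) ≈ 485.47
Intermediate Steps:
Function('G')(h) = 2 (Function('G')(h) = Mul(2, Add(-2, Mul(-1, -3))) = Mul(2, Add(-2, 3)) = Mul(2, 1) = 2)
I = Rational(-1, 30) (I = Pow(Add(2, -32), -1) = Pow(-30, -1) = Rational(-1, 30) ≈ -0.033333)
Pow(Add(Add(-24, Mul(-1, -2)), I), 2) = Pow(Add(Add(-24, Mul(-1, -2)), Rational(-1, 30)), 2) = Pow(Add(Add(-24, 2), Rational(-1, 30)), 2) = Pow(Add(-22, Rational(-1, 30)), 2) = Pow(Rational(-661, 30), 2) = Rational(436921, 900)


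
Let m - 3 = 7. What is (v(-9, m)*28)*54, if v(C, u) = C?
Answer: -13608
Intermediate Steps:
m = 10 (m = 3 + 7 = 10)
(v(-9, m)*28)*54 = -9*28*54 = -252*54 = -13608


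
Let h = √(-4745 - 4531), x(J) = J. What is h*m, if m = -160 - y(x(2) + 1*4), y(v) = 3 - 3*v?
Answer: -290*I*√2319 ≈ -13965.0*I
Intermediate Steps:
h = 2*I*√2319 (h = √(-9276) = 2*I*√2319 ≈ 96.312*I)
m = -145 (m = -160 - (3 - 3*(2 + 1*4)) = -160 - (3 - 3*(2 + 4)) = -160 - (3 - 3*6) = -160 - (3 - 18) = -160 - 1*(-15) = -160 + 15 = -145)
h*m = (2*I*√2319)*(-145) = -290*I*√2319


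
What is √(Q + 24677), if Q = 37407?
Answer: 2*√15521 ≈ 249.17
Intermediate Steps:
√(Q + 24677) = √(37407 + 24677) = √62084 = 2*√15521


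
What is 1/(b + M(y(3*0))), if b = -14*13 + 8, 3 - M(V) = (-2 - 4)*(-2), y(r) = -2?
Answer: -1/183 ≈ -0.0054645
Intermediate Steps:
M(V) = -9 (M(V) = 3 - (-2 - 4)*(-2) = 3 - (-6)*(-2) = 3 - 1*12 = 3 - 12 = -9)
b = -174 (b = -182 + 8 = -174)
1/(b + M(y(3*0))) = 1/(-174 - 9) = 1/(-183) = -1/183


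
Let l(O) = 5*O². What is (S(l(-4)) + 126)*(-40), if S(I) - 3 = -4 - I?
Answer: -1800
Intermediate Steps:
S(I) = -1 - I (S(I) = 3 + (-4 - I) = -1 - I)
(S(l(-4)) + 126)*(-40) = ((-1 - 5*(-4)²) + 126)*(-40) = ((-1 - 5*16) + 126)*(-40) = ((-1 - 1*80) + 126)*(-40) = ((-1 - 80) + 126)*(-40) = (-81 + 126)*(-40) = 45*(-40) = -1800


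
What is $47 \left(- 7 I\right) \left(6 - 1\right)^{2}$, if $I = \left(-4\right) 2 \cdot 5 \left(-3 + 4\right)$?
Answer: $329000$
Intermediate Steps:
$I = -40$ ($I = \left(-8\right) 5 \cdot 1 = \left(-40\right) 1 = -40$)
$47 \left(- 7 I\right) \left(6 - 1\right)^{2} = 47 \left(\left(-7\right) \left(-40\right)\right) \left(6 - 1\right)^{2} = 47 \cdot 280 \cdot 5^{2} = 13160 \cdot 25 = 329000$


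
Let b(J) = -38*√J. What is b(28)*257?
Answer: -19532*√7 ≈ -51677.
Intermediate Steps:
b(28)*257 = -76*√7*257 = -19532*√7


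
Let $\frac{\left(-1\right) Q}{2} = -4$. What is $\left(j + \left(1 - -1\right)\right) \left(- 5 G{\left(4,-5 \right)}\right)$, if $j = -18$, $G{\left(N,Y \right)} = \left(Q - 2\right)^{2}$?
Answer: $2880$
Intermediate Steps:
$Q = 8$ ($Q = \left(-2\right) \left(-4\right) = 8$)
$G{\left(N,Y \right)} = 36$ ($G{\left(N,Y \right)} = \left(8 - 2\right)^{2} = 6^{2} = 36$)
$\left(j + \left(1 - -1\right)\right) \left(- 5 G{\left(4,-5 \right)}\right) = \left(-18 + \left(1 - -1\right)\right) \left(\left(-5\right) 36\right) = \left(-18 + \left(1 + 1\right)\right) \left(-180\right) = \left(-18 + 2\right) \left(-180\right) = \left(-16\right) \left(-180\right) = 2880$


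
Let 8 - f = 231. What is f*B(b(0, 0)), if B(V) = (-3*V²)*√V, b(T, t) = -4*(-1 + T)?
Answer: 21408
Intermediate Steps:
f = -223 (f = 8 - 1*231 = 8 - 231 = -223)
b(T, t) = 4 - 4*T
B(V) = -3*V^(5/2)
f*B(b(0, 0)) = -(-669)*(4 - 4*0)^(5/2) = -(-669)*(4 + 0)^(5/2) = -(-669)*4^(5/2) = -(-669)*32 = -223*(-96) = 21408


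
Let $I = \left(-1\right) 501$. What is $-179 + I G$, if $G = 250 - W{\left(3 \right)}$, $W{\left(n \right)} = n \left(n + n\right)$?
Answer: $-116411$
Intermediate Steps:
$I = -501$
$W{\left(n \right)} = 2 n^{2}$ ($W{\left(n \right)} = n 2 n = 2 n^{2}$)
$G = 232$ ($G = 250 - 2 \cdot 3^{2} = 250 - 2 \cdot 9 = 250 - 18 = 232$)
$-179 + I G = -179 - 116232 = -116411$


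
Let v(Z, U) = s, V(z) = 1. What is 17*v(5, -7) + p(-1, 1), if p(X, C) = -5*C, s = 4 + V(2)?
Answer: 80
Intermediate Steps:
s = 5 (s = 4 + 1 = 5)
v(Z, U) = 5
17*v(5, -7) + p(-1, 1) = 17*5 - 5*1 = 85 - 5 = 80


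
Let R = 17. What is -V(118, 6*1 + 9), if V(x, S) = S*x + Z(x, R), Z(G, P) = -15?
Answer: -1755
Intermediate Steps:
V(x, S) = -15 + S*x (V(x, S) = S*x - 15 = -15 + S*x)
-V(118, 6*1 + 9) = -(-15 + (6*1 + 9)*118) = -(-15 + (6 + 9)*118) = -(-15 + 15*118) = -(-15 + 1770) = -1*1755 = -1755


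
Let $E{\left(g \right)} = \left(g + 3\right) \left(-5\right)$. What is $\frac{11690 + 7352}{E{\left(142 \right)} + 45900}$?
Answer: $\frac{19042}{45175} \approx 0.42152$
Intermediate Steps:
$E{\left(g \right)} = -15 - 5 g$ ($E{\left(g \right)} = \left(3 + g\right) \left(-5\right) = -15 - 5 g$)
$\frac{11690 + 7352}{E{\left(142 \right)} + 45900} = \frac{11690 + 7352}{\left(-15 - 710\right) + 45900} = \frac{19042}{\left(-15 - 710\right) + 45900} = \frac{19042}{-725 + 45900} = \frac{19042}{45175}$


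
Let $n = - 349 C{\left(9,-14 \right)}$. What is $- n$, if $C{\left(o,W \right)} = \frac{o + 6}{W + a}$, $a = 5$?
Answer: $- \frac{1745}{3} \approx -581.67$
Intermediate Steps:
$C{\left(o,W \right)} = \frac{6 + o}{5 + W}$ ($C{\left(o,W \right)} = \frac{o + 6}{W + 5} = \frac{6 + o}{5 + W}$)
$n = \frac{1745}{3}$ ($n = - 349 \frac{6 + 9}{5 - 14} = - 349 \frac{1}{-9} \cdot 15 = - 349 \left(\left(- \frac{1}{9}\right) 15\right) = \left(-349\right) \left(- \frac{5}{3}\right) = \frac{1745}{3} \approx 581.67$)
$- n = \left(-1\right) \frac{1745}{3} = - \frac{1745}{3}$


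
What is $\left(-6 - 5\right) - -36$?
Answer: $25$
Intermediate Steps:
$\left(-6 - 5\right) - -36 = \left(-6 - 5\right) + 36 = -11 + 36 = 25$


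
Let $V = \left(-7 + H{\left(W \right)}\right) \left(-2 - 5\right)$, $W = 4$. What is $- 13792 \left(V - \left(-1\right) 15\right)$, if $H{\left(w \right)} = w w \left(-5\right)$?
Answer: $-8606208$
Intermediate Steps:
$H{\left(w \right)} = - 5 w^{2}$ ($H{\left(w \right)} = w^{2} \left(-5\right) = - 5 w^{2}$)
$V = 609$ ($V = \left(-7 - 5 \cdot 4^{2}\right) \left(-2 - 5\right) = \left(-7 - 80\right) \left(-7\right) = \left(-87\right) \left(-7\right) = 609$)
$- 13792 \left(V - \left(-1\right) 15\right) = - 13792 \left(609 - \left(-1\right) 15\right) = - 13792 \left(609 - -15\right) = - 13792 \left(609 + 15\right) = \left(-13792\right) 624 = -8606208$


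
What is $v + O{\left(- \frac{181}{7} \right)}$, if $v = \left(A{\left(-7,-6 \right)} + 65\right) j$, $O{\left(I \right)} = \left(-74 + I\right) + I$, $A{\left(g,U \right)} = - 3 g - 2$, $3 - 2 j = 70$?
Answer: $- \frac{20578}{7} \approx -2939.7$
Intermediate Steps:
$j = - \frac{67}{2}$ ($j = \frac{3}{2} - 35 = - \frac{67}{2} \approx -33.5$)
$A{\left(g,U \right)} = -2 - 3 g$
$O{\left(I \right)} = -74 + 2 I$
$v = -2814$ ($v = \left(\left(-2 - -21\right) + 65\right) \left(- \frac{67}{2}\right) = \left(\left(-2 + 21\right) + 65\right) \left(- \frac{67}{2}\right) = \left(19 + 65\right) \left(- \frac{67}{2}\right) = 84 \left(- \frac{67}{2}\right) = -2814$)
$v + O{\left(- \frac{181}{7} \right)} = -2814 - \left(74 - 2 \left(- \frac{181}{7}\right)\right) = -2814 - \left(74 - 2 \left(\left(-181\right) \frac{1}{7}\right)\right) = -2814 + \left(-74 + 2 \left(- \frac{181}{7}\right)\right) = -2814 - \frac{880}{7} = - \frac{20578}{7}$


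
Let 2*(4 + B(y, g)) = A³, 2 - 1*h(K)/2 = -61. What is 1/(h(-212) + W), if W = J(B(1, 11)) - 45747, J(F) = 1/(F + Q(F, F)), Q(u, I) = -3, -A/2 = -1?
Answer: -3/136864 ≈ -2.1920e-5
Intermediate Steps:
A = 2 (A = -2*(-1) = 2)
h(K) = 126 (h(K) = 4 - 2*(-61) = 4 + 122 = 126)
B(y, g) = 0 (B(y, g) = -4 + (½)*2³ = -4 + (½)*8 = -4 + 4 = 0)
J(F) = 1/(-3 + F) (J(F) = 1/(F - 3) = 1/(-3 + F))
W = -137242/3 (W = 1/(-3 + 0) - 45747 = 1/(-3) - 45747 = -⅓ - 45747 = -137242/3 ≈ -45747.)
1/(h(-212) + W) = 1/(126 - 137242/3) = 1/(-136864/3) = -3/136864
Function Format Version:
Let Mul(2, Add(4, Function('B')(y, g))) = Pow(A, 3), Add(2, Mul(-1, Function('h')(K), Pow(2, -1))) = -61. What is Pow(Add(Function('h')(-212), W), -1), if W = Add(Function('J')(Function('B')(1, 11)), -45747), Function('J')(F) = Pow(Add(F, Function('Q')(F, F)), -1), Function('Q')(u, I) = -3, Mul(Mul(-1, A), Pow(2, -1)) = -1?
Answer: Rational(-3, 136864) ≈ -2.1920e-5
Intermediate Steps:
A = 2 (A = Mul(-2, -1) = 2)
Function('h')(K) = 126 (Function('h')(K) = Add(4, Mul(-2, -61)) = Add(4, 122) = 126)
Function('B')(y, g) = 0 (Function('B')(y, g) = Add(-4, Mul(Rational(1, 2), Pow(2, 3))) = Add(-4, Mul(Rational(1, 2), 8)) = Add(-4, 4) = 0)
Function('J')(F) = Pow(Add(-3, F), -1) (Function('J')(F) = Pow(Add(F, -3), -1) = Pow(Add(-3, F), -1))
W = Rational(-137242, 3) (W = Add(Pow(Add(-3, 0), -1), -45747) = Add(Pow(-3, -1), -45747) = Add(Rational(-1, 3), -45747) = Rational(-137242, 3) ≈ -45747.)
Pow(Add(Function('h')(-212), W), -1) = Pow(Add(126, Rational(-137242, 3)), -1) = Pow(Rational(-136864, 3), -1) = Rational(-3, 136864)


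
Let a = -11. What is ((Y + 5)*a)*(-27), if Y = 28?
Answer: 9801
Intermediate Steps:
((Y + 5)*a)*(-27) = ((28 + 5)*(-11))*(-27) = (33*(-11))*(-27) = -363*(-27) = 9801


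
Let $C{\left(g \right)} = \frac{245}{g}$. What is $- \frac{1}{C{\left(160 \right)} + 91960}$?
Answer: $- \frac{32}{2942769} \approx -1.0874 \cdot 10^{-5}$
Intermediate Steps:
$- \frac{1}{C{\left(160 \right)} + 91960} = - \frac{1}{\frac{245}{160} + 91960} = - \frac{1}{245 \cdot \frac{1}{160} + 91960} = - \frac{1}{\frac{49}{32} + 91960} = - \frac{1}{\frac{2942769}{32}} = \left(-1\right) \frac{32}{2942769} = - \frac{32}{2942769}$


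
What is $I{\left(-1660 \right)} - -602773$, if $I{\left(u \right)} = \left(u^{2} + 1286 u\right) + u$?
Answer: $1221953$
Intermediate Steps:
$I{\left(u \right)} = u^{2} + 1287 u$
$I{\left(-1660 \right)} - -602773 = - 1660 \left(1287 - 1660\right) - -602773 = \left(-1660\right) \left(-373\right) + 602773 = 619180 + 602773 = 1221953$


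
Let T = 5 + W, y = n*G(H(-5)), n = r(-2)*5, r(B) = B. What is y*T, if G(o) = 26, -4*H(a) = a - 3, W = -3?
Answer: -520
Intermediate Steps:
H(a) = ¾ - a/4 (H(a) = -(a - 3)/4 = -(-3 + a)/4 = ¾ - a/4)
n = -10 (n = -2*5 = -10)
y = -260 (y = -10*26 = -260)
T = 2 (T = 5 - 3 = 2)
y*T = -260*2 = -520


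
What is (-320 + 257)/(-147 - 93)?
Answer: 21/80 ≈ 0.26250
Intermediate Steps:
(-320 + 257)/(-147 - 93) = -63/(-240) = -63*(-1/240) = 21/80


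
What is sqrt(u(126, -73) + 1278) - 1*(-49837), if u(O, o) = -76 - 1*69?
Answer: 49837 + sqrt(1133) ≈ 49871.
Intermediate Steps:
u(O, o) = -145 (u(O, o) = -76 - 69 = -145)
sqrt(u(126, -73) + 1278) - 1*(-49837) = sqrt(-145 + 1278) - 1*(-49837) = sqrt(1133) + 49837 = 49837 + sqrt(1133)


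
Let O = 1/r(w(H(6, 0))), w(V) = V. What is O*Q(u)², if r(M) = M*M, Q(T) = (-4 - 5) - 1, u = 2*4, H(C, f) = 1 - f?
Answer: 100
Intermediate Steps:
u = 8
Q(T) = -10 (Q(T) = -9 - 1 = -10)
r(M) = M²
O = 1 (O = 1/((1 - 1*0)²) = 1/((1 + 0)²) = 1/(1²) = 1/1 = 1)
O*Q(u)² = 1*(-10)² = 1*100 = 100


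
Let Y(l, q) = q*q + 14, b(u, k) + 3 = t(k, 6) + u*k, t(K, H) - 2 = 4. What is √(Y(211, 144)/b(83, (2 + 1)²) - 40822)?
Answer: I*√367149/3 ≈ 201.98*I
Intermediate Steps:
t(K, H) = 6 (t(K, H) = 2 + 4 = 6)
b(u, k) = 3 + k*u (b(u, k) = -3 + (6 + u*k) = -3 + (6 + k*u) = 3 + k*u)
Y(l, q) = 14 + q² (Y(l, q) = q² + 14 = 14 + q²)
√(Y(211, 144)/b(83, (2 + 1)²) - 40822) = √((14 + 144²)/(3 + (2 + 1)²*83) - 40822) = √((14 + 20736)/(3 + 3²*83) - 40822) = √(20750/(3 + 9*83) - 40822) = √(20750/(3 + 747) - 40822) = √(20750/750 - 40822) = √(20750*(1/750) - 40822) = √(83/3 - 40822) = √(-122383/3) = I*√367149/3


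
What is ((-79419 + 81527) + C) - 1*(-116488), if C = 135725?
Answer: 254321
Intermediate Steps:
((-79419 + 81527) + C) - 1*(-116488) = ((-79419 + 81527) + 135725) - 1*(-116488) = (2108 + 135725) + 116488 = 137833 + 116488 = 254321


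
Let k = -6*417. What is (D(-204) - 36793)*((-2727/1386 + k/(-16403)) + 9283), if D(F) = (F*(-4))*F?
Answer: -4765329621362465/2526062 ≈ -1.8865e+9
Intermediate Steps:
D(F) = -4*F² (D(F) = (-4*F)*F = -4*F²)
k = -2502
(D(-204) - 36793)*((-2727/1386 + k/(-16403)) + 9283) = (-4*(-204)² - 36793)*((-2727/1386 - 2502/(-16403)) + 9283) = (-4*41616 - 36793)*((-2727*1/1386 - 2502*(-1/16403)) + 9283) = (-166464 - 36793)*((-303/154 + 2502/16403) + 9283) = -203257*(-4584801/2526062 + 9283) = -203257*23444848745/2526062 = -4765329621362465/2526062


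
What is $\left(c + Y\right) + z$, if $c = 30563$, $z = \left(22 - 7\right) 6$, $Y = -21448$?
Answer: $9205$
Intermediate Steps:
$z = 90$ ($z = 15 \cdot 6 = 90$)
$\left(c + Y\right) + z = \left(30563 - 21448\right) + 90 = 9115 + 90 = 9205$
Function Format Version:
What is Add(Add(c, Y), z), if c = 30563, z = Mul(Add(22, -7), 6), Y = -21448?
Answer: 9205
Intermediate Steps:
z = 90 (z = Mul(15, 6) = 90)
Add(Add(c, Y), z) = Add(Add(30563, -21448), 90) = Add(9115, 90) = 9205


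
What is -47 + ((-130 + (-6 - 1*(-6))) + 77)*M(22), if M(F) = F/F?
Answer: -100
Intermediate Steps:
M(F) = 1
-47 + ((-130 + (-6 - 1*(-6))) + 77)*M(22) = -47 + ((-130 + (-6 - 1*(-6))) + 77)*1 = -47 + ((-130 + (-6 + 6)) + 77)*1 = -47 + ((-130 + 0) + 77)*1 = -47 + (-130 + 77)*1 = -47 - 53*1 = -47 - 53 = -100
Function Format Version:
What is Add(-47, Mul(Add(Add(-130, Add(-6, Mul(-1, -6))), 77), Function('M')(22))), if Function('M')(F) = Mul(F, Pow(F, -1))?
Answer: -100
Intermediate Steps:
Function('M')(F) = 1
Add(-47, Mul(Add(Add(-130, Add(-6, Mul(-1, -6))), 77), Function('M')(22))) = Add(-47, Mul(Add(Add(-130, Add(-6, Mul(-1, -6))), 77), 1)) = Add(-47, Mul(Add(Add(-130, Add(-6, 6)), 77), 1)) = Add(-47, Mul(Add(Add(-130, 0), 77), 1)) = Add(-47, Mul(Add(-130, 77), 1)) = Add(-47, Mul(-53, 1)) = Add(-47, -53) = -100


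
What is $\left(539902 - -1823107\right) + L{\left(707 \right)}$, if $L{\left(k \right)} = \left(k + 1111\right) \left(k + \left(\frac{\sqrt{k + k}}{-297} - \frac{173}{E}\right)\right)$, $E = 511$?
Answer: $\frac{1863984671}{511} - \frac{202 \sqrt{1414}}{33} \approx 3.6475 \cdot 10^{6}$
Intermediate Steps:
$L{\left(k \right)} = \left(1111 + k\right) \left(- \frac{173}{511} + k - \frac{\sqrt{2} \sqrt{k}}{297}\right)$ ($L{\left(k \right)} = \left(k + 1111\right) \left(k + \left(\frac{\sqrt{k + k}}{-297} - \frac{173}{511}\right)\right) = \left(1111 + k\right) \left(k + \left(\sqrt{2 k} \left(- \frac{1}{297}\right) - \frac{173}{511}\right)\right) = \left(1111 + k\right) \left(k + \left(\sqrt{2} \sqrt{k} \left(- \frac{1}{297}\right) - \frac{173}{511}\right)\right) = \left(1111 + k\right) \left(k - \left(\frac{173}{511} + \frac{\sqrt{2} \sqrt{k}}{297}\right)\right) = \left(1111 + k\right) \left(- \frac{173}{511} + k - \frac{\sqrt{2} \sqrt{k}}{297}\right)$)
$\left(539902 - -1823107\right) + L{\left(707 \right)} = \left(539902 - -1823107\right) - \left(- \frac{401064233}{511} - 499849 + \frac{\sqrt{2} \cdot 707^{\frac{3}{2}}}{297} + \frac{101 \sqrt{2} \sqrt{707}}{27}\right) = \left(539902 + 1823107\right) - \left(- \frac{656487072}{511} + \frac{101 \sqrt{1414}}{27} + \frac{\sqrt{2} \cdot 707 \sqrt{707}}{297}\right) = 2363009 - \left(- \frac{656487072}{511} + \frac{202 \sqrt{1414}}{33}\right) = 2363009 + \left(\frac{656487072}{511} - \frac{202 \sqrt{1414}}{33}\right) = \frac{1863984671}{511} - \frac{202 \sqrt{1414}}{33}$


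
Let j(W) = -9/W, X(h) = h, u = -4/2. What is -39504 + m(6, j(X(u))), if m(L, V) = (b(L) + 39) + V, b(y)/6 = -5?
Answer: -78981/2 ≈ -39491.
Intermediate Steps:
b(y) = -30 (b(y) = 6*(-5) = -30)
u = -2 (u = -4*½ = -2)
m(L, V) = 9 + V (m(L, V) = (-30 + 39) + V = 9 + V)
-39504 + m(6, j(X(u))) = -39504 + (9 - 9/(-2)) = -39504 + (9 - 9*(-½)) = -39504 + (9 + 9/2) = -39504 + 27/2 = -78981/2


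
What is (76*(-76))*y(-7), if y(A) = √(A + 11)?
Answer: -11552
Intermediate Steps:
y(A) = √(11 + A)
(76*(-76))*y(-7) = (76*(-76))*√(11 - 7) = -5776*√4 = -5776*2 = -11552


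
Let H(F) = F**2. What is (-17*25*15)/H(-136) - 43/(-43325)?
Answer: -16200091/47137600 ≈ -0.34368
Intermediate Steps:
(-17*25*15)/H(-136) - 43/(-43325) = (-17*25*15)/((-136)**2) - 43/(-43325) = -425*15/18496 - 43*(-1/43325) = -6375*1/18496 + 43/43325 = -375/1088 + 43/43325 = -16200091/47137600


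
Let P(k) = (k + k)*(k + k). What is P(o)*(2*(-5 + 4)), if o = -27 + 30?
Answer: -72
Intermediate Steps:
o = 3
P(k) = 4*k**2 (P(k) = (2*k)*(2*k) = 4*k**2)
P(o)*(2*(-5 + 4)) = (4*3**2)*(2*(-5 + 4)) = (4*9)*(2*(-1)) = 36*(-2) = -72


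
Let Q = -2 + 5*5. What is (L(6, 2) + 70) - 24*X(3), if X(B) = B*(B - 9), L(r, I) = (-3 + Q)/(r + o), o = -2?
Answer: 507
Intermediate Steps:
Q = 23 (Q = -2 + 25 = 23)
L(r, I) = 20/(-2 + r) (L(r, I) = (-3 + 23)/(r - 2) = 20/(-2 + r))
X(B) = B*(-9 + B)
(L(6, 2) + 70) - 24*X(3) = (20/(-2 + 6) + 70) - 72*(-9 + 3) = (20/4 + 70) - 72*(-6) = (20*(¼) + 70) - 24*(-18) = (5 + 70) + 432 = 75 + 432 = 507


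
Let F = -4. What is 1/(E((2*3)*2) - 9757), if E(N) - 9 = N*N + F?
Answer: -1/9608 ≈ -0.00010408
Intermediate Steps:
E(N) = 5 + N**2 (E(N) = 9 + (N*N - 4) = 9 + (N**2 - 4) = 9 + (-4 + N**2) = 5 + N**2)
1/(E((2*3)*2) - 9757) = 1/((5 + ((2*3)*2)**2) - 9757) = 1/((5 + (6*2)**2) - 9757) = 1/((5 + 12**2) - 9757) = 1/((5 + 144) - 9757) = 1/(149 - 9757) = 1/(-9608) = -1/9608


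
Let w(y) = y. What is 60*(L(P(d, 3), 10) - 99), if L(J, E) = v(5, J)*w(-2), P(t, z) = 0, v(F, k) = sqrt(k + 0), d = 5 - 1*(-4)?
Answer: -5940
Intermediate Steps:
d = 9 (d = 5 + 4 = 9)
v(F, k) = sqrt(k)
L(J, E) = -2*sqrt(J) (L(J, E) = sqrt(J)*(-2) = -2*sqrt(J))
60*(L(P(d, 3), 10) - 99) = 60*(-2*sqrt(0) - 99) = 60*(-2*0 - 99) = 60*(0 - 99) = 60*(-99) = -5940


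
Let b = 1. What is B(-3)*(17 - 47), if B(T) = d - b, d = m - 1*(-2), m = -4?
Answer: 90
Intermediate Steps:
d = -2 (d = -4 - 1*(-2) = -4 + 2 = -2)
B(T) = -3 (B(T) = -2 - 1*1 = -2 - 1 = -3)
B(-3)*(17 - 47) = -3*(17 - 47) = -3*(-30) = 90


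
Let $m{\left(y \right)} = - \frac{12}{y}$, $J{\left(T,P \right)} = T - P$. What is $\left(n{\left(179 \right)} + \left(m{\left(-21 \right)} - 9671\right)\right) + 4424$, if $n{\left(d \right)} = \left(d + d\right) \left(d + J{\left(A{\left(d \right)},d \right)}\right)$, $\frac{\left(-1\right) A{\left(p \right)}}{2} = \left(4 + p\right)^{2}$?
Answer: $- \frac{167883593}{7} \approx -2.3983 \cdot 10^{7}$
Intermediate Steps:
$A{\left(p \right)} = - 2 \left(4 + p\right)^{2}$
$n{\left(d \right)} = - 4 d \left(4 + d\right)^{2}$ ($n{\left(d \right)} = \left(d + d\right) \left(d - \left(d + 2 \left(4 + d\right)^{2}\right)\right) = 2 d \left(d - \left(d + 2 \left(4 + d\right)^{2}\right)\right) = 2 d \left(- 2 \left(4 + d\right)^{2}\right) = - 4 d \left(4 + d\right)^{2}$)
$\left(n{\left(179 \right)} + \left(m{\left(-21 \right)} - 9671\right)\right) + 4424 = \left(\left(-4\right) 179 \left(4 + 179\right)^{2} - \left(9671 + \frac{12}{-21}\right)\right) + 4424 = \left(\left(-4\right) 179 \cdot 183^{2} - \frac{67693}{7}\right) + 4424 = \left(\left(-4\right) 179 \cdot 33489 + \left(\frac{4}{7} - 9671\right)\right) + 4424 = \left(-23978124 - \frac{67693}{7}\right) + 4424 = - \frac{167914561}{7} + 4424 = - \frac{167883593}{7}$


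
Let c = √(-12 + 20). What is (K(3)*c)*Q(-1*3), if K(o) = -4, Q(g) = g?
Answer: 24*√2 ≈ 33.941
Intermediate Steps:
c = 2*√2 (c = √8 = 2*√2 ≈ 2.8284)
(K(3)*c)*Q(-1*3) = (-8*√2)*(-1*3) = -8*√2*(-3) = 24*√2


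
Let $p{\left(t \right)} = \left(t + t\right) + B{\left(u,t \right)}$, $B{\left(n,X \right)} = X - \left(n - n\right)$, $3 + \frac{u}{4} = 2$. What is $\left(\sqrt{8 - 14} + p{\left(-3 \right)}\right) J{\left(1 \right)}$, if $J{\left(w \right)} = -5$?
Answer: $45 - 5 i \sqrt{6} \approx 45.0 - 12.247 i$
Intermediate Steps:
$u = -4$ ($u = -12 + 4 \cdot 2 = -12 + 8 = -4$)
$B{\left(n,X \right)} = X$ ($B{\left(n,X \right)} = X - 0 = X + 0 = X$)
$p{\left(t \right)} = 3 t$ ($p{\left(t \right)} = \left(t + t\right) + t = 2 t + t = 3 t$)
$\left(\sqrt{8 - 14} + p{\left(-3 \right)}\right) J{\left(1 \right)} = \left(\sqrt{8 - 14} + 3 \left(-3\right)\right) \left(-5\right) = \left(\sqrt{-6} - 9\right) \left(-5\right) = \left(i \sqrt{6} - 9\right) \left(-5\right) = \left(-9 + i \sqrt{6}\right) \left(-5\right) = 45 - 5 i \sqrt{6}$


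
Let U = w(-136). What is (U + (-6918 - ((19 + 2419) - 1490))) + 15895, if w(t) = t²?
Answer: 26525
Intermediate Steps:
U = 18496 (U = (-136)² = 18496)
(U + (-6918 - ((19 + 2419) - 1490))) + 15895 = (18496 + (-6918 - ((19 + 2419) - 1490))) + 15895 = (18496 + (-6918 - (2438 - 1490))) + 15895 = (18496 + (-6918 - 1*948)) + 15895 = (18496 + (-6918 - 948)) + 15895 = (18496 - 7866) + 15895 = 10630 + 15895 = 26525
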